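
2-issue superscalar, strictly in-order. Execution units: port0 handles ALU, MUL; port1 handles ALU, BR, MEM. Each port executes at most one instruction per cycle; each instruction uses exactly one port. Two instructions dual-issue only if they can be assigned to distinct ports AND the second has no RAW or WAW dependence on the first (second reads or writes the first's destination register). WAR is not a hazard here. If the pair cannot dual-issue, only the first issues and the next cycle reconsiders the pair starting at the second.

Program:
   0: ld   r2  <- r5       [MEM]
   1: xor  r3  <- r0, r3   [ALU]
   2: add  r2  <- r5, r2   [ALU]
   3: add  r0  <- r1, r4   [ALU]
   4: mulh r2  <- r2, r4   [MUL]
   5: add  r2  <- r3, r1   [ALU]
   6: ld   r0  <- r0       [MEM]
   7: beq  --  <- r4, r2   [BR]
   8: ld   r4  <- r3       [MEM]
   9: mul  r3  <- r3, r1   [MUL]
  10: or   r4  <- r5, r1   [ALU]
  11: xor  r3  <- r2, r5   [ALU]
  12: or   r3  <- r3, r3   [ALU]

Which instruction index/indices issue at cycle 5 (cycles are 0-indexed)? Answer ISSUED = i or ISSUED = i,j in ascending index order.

ISSUED = 8,9

#0 head=0: ld.MEM/xor.ALU i0,i1 pair
#1 head=2: add.ALU/add.ALU i2,i3 pair
#2 head=4: mulh.MUL i4 WAW r2
#3 head=5: add.ALU/ld.MEM i5,i6 pair
#4 head=7: beq.BR i7 no-port BR/MEM
#5 head=8: ld.MEM/mul.MUL i8,i9 pair
#6 head=10: or.ALU/xor.ALU i10,i11 pair
#7 head=12: or.ALU i12 tail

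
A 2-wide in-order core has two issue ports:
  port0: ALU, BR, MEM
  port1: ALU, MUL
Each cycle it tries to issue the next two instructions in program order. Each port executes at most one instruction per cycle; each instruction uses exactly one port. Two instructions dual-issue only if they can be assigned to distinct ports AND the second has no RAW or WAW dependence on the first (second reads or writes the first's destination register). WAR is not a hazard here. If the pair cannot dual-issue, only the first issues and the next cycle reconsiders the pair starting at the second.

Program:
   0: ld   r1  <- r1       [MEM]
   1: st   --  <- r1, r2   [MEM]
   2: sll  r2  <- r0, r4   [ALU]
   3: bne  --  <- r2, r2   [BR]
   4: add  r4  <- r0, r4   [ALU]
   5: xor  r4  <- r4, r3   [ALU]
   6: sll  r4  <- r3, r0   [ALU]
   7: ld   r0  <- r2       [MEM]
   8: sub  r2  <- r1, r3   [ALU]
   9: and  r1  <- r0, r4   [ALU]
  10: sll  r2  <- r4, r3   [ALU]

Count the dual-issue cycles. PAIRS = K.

c0: i0 ld  no-port MEM/MEM
c1: i1/i2 st;sll  pair
c2: i3/i4 bne;add  pair
c3: i5 xor  WAW r4
c4: i6/i7 sll;ld  pair
c5: i8/i9 sub;and  pair
c6: i10 sll  tail

PAIRS = 4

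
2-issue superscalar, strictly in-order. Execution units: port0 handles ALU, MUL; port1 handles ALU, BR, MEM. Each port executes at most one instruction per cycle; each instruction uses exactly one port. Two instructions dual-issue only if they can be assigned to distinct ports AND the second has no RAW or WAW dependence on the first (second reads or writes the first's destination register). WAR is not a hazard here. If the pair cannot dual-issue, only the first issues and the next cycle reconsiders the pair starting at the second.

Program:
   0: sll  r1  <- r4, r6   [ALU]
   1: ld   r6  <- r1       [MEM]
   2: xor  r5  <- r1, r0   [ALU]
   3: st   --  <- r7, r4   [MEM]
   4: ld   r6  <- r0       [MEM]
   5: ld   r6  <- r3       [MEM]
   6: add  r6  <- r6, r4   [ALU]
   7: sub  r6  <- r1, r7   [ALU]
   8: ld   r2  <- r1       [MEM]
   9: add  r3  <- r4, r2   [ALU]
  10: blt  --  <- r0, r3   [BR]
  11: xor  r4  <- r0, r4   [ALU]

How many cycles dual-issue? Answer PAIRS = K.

PAIRS = 3

0. sll.ALU @i0  | RAW r1
1. ld.MEM xor.ALU @i1&i2  | 2-wide
2. st.MEM @i3  | no-port MEM/MEM
3. ld.MEM @i4  | no-port MEM/MEM
4. ld.MEM @i5  | RAW+WAW r6
5. add.ALU @i6  | WAW r6
6. sub.ALU ld.MEM @i7&i8  | 2-wide
7. add.ALU @i9  | RAW r3
8. blt.BR xor.ALU @i10&i11  | 2-wide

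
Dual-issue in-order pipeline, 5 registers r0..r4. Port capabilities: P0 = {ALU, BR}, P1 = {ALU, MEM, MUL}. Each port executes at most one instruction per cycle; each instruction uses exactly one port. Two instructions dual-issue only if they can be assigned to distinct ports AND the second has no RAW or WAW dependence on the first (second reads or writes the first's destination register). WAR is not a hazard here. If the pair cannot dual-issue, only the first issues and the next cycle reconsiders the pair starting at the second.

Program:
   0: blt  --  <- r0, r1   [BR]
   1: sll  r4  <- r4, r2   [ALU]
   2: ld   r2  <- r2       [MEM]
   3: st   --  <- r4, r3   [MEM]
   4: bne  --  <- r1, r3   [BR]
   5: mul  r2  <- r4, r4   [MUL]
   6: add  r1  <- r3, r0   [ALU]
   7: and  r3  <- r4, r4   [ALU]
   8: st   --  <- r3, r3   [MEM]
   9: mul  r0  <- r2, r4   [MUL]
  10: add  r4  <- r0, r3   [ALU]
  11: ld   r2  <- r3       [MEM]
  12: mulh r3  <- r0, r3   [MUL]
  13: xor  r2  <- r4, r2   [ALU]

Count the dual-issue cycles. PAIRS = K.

0. blt;sll @i0+i1  | 2-wide
1. ld @i2  | no-port MEM/MEM
2. st;bne @i3+i4  | 2-wide
3. mul;add @i5+i6  | 2-wide
4. and @i7  | RAW r3
5. st @i8  | no-port MEM/MUL
6. mul @i9  | RAW r0
7. add;ld @i10+i11  | 2-wide
8. mulh;xor @i12+i13  | 2-wide

PAIRS = 5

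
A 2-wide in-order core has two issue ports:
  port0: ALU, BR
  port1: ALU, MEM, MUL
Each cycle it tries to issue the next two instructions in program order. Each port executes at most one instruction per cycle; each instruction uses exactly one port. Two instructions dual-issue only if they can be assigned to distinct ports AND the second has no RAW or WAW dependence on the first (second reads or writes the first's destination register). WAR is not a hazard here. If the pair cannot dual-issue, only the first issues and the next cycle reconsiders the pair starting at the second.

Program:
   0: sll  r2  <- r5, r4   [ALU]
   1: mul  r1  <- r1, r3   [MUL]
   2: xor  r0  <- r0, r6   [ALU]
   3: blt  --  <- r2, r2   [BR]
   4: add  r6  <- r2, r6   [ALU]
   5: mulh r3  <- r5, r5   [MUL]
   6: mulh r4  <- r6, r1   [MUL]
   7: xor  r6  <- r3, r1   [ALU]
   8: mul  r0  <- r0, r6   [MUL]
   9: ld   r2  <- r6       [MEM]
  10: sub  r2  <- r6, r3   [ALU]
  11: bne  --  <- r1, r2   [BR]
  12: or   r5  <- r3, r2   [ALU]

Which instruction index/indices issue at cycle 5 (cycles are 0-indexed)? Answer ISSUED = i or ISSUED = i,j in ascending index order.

c0: i0,i1 sll mul  2-wide
c1: i2,i3 xor blt  2-wide
c2: i4,i5 add mulh  2-wide
c3: i6,i7 mulh xor  2-wide
c4: i8 mul  no-port MUL/MEM
c5: i9 ld  WAW r2
c6: i10 sub  RAW r2
c7: i11,i12 bne or  2-wide

ISSUED = 9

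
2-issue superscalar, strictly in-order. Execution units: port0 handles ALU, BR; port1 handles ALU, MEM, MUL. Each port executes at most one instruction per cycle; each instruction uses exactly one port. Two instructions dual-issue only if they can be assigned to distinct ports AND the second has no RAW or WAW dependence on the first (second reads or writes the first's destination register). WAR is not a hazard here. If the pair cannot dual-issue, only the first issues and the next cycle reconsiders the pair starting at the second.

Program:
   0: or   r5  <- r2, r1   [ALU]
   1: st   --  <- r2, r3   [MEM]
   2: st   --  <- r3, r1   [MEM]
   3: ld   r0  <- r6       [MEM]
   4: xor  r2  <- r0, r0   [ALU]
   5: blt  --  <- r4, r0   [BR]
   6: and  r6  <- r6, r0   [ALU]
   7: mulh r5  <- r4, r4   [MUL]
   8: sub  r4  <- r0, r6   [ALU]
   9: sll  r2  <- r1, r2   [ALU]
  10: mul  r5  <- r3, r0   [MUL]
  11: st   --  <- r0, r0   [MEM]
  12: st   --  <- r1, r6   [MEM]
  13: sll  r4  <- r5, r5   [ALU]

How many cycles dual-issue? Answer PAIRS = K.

PAIRS = 5

  cy0 -> i0,i1 (or st) pair
  cy1 -> i2 (st) no-port MEM/MEM
  cy2 -> i3 (ld) RAW r0
  cy3 -> i4,i5 (xor blt) pair
  cy4 -> i6,i7 (and mulh) pair
  cy5 -> i8,i9 (sub sll) pair
  cy6 -> i10 (mul) no-port MUL/MEM
  cy7 -> i11 (st) no-port MEM/MEM
  cy8 -> i12,i13 (st sll) pair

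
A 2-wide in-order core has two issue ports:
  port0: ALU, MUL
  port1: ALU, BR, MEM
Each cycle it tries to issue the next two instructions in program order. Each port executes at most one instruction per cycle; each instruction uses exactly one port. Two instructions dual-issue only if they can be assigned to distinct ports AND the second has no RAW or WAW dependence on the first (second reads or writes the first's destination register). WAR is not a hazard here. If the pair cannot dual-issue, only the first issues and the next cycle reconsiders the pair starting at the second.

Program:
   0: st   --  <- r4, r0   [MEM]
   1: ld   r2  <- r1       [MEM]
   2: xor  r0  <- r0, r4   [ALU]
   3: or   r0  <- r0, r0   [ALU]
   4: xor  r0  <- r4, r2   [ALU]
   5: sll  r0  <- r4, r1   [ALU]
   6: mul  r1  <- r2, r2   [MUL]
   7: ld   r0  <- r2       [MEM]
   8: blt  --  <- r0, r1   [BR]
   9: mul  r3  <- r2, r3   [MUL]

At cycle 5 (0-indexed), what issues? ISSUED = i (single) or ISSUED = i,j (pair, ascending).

ISSUED = 7

c0: i0 st  no-port MEM/MEM
c1: i1/i2 ld;xor  pair
c2: i3 or  WAW r0
c3: i4 xor  WAW r0
c4: i5/i6 sll;mul  pair
c5: i7 ld  no-port MEM/BR
c6: i8/i9 blt;mul  pair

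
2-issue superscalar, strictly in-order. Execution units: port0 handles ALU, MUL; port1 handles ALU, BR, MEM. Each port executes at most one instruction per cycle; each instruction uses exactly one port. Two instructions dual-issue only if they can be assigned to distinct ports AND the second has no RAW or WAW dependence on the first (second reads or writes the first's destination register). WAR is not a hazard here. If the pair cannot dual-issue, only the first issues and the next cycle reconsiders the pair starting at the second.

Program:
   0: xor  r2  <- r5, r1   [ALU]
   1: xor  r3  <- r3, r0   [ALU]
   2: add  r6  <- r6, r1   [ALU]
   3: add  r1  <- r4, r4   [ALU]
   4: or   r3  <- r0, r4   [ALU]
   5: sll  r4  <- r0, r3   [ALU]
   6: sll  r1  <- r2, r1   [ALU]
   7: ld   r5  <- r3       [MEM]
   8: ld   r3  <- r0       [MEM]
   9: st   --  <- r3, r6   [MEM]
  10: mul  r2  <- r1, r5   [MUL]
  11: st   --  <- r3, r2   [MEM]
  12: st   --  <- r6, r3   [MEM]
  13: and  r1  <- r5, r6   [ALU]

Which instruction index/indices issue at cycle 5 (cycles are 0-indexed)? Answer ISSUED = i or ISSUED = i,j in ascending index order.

[0] i0,i1  xor.ALU/xor.ALU  -- pair
[1] i2,i3  add.ALU/add.ALU  -- pair
[2] i4  or.ALU  -- RAW r3
[3] i5,i6  sll.ALU/sll.ALU  -- pair
[4] i7  ld.MEM  -- no-port MEM/MEM
[5] i8  ld.MEM  -- no-port MEM/MEM
[6] i9,i10  st.MEM/mul.MUL  -- pair
[7] i11  st.MEM  -- no-port MEM/MEM
[8] i12,i13  st.MEM/and.ALU  -- pair

ISSUED = 8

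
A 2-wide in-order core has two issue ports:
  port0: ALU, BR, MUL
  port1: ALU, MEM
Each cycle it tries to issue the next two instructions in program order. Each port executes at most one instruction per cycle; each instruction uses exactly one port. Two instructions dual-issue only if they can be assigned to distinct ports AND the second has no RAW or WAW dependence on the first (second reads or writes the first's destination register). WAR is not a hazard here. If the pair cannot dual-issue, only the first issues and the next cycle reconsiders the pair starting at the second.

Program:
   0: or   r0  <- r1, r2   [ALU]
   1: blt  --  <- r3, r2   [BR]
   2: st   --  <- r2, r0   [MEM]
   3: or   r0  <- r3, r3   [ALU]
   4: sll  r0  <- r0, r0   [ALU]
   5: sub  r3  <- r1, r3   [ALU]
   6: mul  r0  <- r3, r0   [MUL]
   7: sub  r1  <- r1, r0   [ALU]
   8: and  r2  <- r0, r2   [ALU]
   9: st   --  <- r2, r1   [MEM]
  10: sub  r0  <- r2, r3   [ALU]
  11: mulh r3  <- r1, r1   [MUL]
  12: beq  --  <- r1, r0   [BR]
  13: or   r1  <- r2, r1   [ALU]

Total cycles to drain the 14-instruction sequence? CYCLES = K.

CYCLES = 8

[0] i0,i1  or.ALU blt.BR  -- dual
[1] i2,i3  st.MEM or.ALU  -- dual
[2] i4,i5  sll.ALU sub.ALU  -- dual
[3] i6  mul.MUL  -- RAW r0
[4] i7,i8  sub.ALU and.ALU  -- dual
[5] i9,i10  st.MEM sub.ALU  -- dual
[6] i11  mulh.MUL  -- no-port MUL/BR
[7] i12,i13  beq.BR or.ALU  -- dual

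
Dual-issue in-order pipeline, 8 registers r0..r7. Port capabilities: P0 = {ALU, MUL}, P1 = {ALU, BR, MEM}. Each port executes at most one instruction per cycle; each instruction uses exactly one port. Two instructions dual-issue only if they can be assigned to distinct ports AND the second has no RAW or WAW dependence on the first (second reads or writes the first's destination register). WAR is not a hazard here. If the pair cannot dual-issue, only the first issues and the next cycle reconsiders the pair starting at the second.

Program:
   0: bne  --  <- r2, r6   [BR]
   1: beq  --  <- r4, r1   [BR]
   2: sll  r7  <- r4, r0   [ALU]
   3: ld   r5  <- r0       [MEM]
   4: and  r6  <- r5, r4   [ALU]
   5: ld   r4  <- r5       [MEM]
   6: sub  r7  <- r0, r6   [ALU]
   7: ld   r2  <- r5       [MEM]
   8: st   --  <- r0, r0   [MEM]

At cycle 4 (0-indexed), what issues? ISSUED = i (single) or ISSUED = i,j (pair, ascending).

[0] i0  bne  -- no-port BR/BR
[1] i1+i2  beq sll  -- dual
[2] i3  ld  -- RAW r5
[3] i4+i5  and ld  -- dual
[4] i6+i7  sub ld  -- dual
[5] i8  st  -- tail

ISSUED = 6,7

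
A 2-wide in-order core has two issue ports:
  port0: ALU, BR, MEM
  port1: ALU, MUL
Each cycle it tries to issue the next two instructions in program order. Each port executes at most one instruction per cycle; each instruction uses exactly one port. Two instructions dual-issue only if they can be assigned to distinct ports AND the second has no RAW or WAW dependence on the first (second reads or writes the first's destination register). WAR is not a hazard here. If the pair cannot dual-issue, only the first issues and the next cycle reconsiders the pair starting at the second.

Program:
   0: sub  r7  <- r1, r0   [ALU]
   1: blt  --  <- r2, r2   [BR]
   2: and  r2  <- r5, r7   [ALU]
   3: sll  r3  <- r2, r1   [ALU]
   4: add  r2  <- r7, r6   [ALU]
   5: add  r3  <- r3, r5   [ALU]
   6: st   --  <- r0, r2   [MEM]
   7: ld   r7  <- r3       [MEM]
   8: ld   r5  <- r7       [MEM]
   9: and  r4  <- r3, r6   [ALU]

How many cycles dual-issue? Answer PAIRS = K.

  cy0 -> i0&i1 (sub.ALU blt.BR) 2-wide
  cy1 -> i2 (and.ALU) RAW r2
  cy2 -> i3&i4 (sll.ALU add.ALU) 2-wide
  cy3 -> i5&i6 (add.ALU st.MEM) 2-wide
  cy4 -> i7 (ld.MEM) no-port MEM/MEM
  cy5 -> i8&i9 (ld.MEM and.ALU) 2-wide

PAIRS = 4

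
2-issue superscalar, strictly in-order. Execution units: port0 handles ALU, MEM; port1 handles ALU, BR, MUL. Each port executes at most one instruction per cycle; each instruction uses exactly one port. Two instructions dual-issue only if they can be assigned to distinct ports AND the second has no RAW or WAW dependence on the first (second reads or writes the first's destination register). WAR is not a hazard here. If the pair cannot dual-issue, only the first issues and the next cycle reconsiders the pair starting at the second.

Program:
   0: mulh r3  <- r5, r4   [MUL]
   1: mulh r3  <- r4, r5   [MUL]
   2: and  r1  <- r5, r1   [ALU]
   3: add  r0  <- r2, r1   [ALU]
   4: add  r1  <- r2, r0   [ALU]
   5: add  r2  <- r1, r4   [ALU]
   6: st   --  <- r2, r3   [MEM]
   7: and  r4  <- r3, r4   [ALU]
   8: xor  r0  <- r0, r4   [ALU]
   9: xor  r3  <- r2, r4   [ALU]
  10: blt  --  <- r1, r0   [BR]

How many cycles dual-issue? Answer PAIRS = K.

PAIRS = 3

t=0 i0:mulh.MUL ; no-port MUL/MUL
t=1 i1+i2:mulh.MUL;and.ALU ; 2-wide
t=2 i3:add.ALU ; RAW r0
t=3 i4:add.ALU ; RAW r1
t=4 i5:add.ALU ; RAW r2
t=5 i6+i7:st.MEM;and.ALU ; 2-wide
t=6 i8+i9:xor.ALU;xor.ALU ; 2-wide
t=7 i10:blt.BR ; tail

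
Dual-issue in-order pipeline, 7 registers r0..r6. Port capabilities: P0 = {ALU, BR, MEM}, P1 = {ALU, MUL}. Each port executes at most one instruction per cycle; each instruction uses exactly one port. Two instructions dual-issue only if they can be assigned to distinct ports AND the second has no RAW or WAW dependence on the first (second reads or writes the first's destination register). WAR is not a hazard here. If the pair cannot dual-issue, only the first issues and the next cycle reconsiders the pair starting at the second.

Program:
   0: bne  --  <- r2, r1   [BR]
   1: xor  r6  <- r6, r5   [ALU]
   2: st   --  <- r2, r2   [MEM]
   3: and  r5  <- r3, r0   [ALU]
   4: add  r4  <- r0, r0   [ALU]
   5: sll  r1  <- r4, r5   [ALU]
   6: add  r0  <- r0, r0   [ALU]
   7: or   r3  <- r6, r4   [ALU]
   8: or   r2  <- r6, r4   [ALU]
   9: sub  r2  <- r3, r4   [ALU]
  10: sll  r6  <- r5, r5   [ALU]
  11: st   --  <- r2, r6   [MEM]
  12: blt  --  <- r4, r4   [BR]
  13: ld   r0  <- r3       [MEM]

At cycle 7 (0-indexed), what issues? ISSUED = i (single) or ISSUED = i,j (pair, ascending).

0. bne xor @i0/i1  | 2-wide
1. st and @i2/i3  | 2-wide
2. add @i4  | RAW r4
3. sll add @i5/i6  | 2-wide
4. or or @i7/i8  | 2-wide
5. sub sll @i9/i10  | 2-wide
6. st @i11  | no-port MEM/BR
7. blt @i12  | no-port BR/MEM
8. ld @i13  | tail

ISSUED = 12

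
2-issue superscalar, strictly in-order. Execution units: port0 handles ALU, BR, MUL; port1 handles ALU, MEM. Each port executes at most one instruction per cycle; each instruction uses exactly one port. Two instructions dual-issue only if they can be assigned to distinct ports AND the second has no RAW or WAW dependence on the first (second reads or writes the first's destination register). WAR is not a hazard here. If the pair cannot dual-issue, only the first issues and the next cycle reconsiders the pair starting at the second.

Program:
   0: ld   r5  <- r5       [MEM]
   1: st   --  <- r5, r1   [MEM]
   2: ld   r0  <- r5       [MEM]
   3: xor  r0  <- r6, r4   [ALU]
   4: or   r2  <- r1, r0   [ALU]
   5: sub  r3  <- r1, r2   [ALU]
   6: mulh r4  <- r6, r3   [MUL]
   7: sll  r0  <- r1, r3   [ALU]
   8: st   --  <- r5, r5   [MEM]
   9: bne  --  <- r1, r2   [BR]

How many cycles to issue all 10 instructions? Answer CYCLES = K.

CYCLES = 8

[0] i0  ld.MEM  -- no-port MEM/MEM
[1] i1  st.MEM  -- no-port MEM/MEM
[2] i2  ld.MEM  -- WAW r0
[3] i3  xor.ALU  -- RAW r0
[4] i4  or.ALU  -- RAW r2
[5] i5  sub.ALU  -- RAW r3
[6] i6/i7  mulh.MUL/sll.ALU  -- pair
[7] i8/i9  st.MEM/bne.BR  -- pair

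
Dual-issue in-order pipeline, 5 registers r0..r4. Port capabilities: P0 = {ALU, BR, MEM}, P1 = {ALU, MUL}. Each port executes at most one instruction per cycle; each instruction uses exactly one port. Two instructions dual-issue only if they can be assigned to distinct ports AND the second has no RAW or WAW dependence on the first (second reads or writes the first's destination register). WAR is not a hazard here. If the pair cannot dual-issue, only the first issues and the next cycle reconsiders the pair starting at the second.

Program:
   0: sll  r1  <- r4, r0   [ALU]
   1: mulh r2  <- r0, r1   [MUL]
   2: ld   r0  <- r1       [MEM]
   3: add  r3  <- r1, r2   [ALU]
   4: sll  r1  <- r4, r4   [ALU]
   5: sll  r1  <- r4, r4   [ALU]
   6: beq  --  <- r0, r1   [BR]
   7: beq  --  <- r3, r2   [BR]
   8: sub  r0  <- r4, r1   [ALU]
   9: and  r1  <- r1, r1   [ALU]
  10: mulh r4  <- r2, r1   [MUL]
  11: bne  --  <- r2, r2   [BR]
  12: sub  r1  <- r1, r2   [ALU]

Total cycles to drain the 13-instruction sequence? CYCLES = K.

CYCLES = 9

#0 head=0: sll.ALU i0 RAW r1
#1 head=1: mulh.MUL ld.MEM i1/i2 pair
#2 head=3: add.ALU sll.ALU i3/i4 pair
#3 head=5: sll.ALU i5 RAW r1
#4 head=6: beq.BR i6 no-port BR/BR
#5 head=7: beq.BR sub.ALU i7/i8 pair
#6 head=9: and.ALU i9 RAW r1
#7 head=10: mulh.MUL bne.BR i10/i11 pair
#8 head=12: sub.ALU i12 tail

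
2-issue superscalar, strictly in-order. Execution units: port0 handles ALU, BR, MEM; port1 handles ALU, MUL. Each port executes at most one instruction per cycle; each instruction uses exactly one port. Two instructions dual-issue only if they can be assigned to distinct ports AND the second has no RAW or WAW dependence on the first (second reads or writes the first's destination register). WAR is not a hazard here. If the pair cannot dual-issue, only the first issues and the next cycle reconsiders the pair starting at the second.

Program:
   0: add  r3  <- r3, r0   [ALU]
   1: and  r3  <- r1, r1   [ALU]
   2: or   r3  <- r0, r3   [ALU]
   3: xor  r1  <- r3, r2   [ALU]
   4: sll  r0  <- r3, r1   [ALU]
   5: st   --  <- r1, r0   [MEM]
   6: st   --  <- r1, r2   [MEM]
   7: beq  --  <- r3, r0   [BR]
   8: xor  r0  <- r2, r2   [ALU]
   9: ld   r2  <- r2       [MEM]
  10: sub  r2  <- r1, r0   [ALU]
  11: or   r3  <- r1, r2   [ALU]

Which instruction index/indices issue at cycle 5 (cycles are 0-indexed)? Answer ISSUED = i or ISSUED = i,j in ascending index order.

ISSUED = 5

[0] i0  add  -- WAW r3
[1] i1  and  -- RAW+WAW r3
[2] i2  or  -- RAW r3
[3] i3  xor  -- RAW r1
[4] i4  sll  -- RAW r0
[5] i5  st  -- no-port MEM/MEM
[6] i6  st  -- no-port MEM/BR
[7] i7&i8  beq+xor  -- 2-wide
[8] i9  ld  -- WAW r2
[9] i10  sub  -- RAW r2
[10] i11  or  -- tail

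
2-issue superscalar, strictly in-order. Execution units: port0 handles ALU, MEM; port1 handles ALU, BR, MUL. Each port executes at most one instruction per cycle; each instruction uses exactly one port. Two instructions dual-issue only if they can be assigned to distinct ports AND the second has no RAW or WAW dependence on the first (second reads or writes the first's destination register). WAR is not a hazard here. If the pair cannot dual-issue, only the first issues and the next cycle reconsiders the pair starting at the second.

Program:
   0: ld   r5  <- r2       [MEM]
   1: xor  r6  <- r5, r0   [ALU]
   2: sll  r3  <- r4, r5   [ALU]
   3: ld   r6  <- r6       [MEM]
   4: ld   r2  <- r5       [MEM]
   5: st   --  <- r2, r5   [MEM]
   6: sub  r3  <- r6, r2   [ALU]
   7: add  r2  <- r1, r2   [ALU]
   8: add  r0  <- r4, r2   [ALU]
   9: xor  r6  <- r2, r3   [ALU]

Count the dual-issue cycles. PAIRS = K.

PAIRS = 3

0. ld.MEM @i0  | RAW r5
1. xor.ALU/sll.ALU @i1,i2  | dual
2. ld.MEM @i3  | no-port MEM/MEM
3. ld.MEM @i4  | no-port MEM/MEM
4. st.MEM/sub.ALU @i5,i6  | dual
5. add.ALU @i7  | RAW r2
6. add.ALU/xor.ALU @i8,i9  | dual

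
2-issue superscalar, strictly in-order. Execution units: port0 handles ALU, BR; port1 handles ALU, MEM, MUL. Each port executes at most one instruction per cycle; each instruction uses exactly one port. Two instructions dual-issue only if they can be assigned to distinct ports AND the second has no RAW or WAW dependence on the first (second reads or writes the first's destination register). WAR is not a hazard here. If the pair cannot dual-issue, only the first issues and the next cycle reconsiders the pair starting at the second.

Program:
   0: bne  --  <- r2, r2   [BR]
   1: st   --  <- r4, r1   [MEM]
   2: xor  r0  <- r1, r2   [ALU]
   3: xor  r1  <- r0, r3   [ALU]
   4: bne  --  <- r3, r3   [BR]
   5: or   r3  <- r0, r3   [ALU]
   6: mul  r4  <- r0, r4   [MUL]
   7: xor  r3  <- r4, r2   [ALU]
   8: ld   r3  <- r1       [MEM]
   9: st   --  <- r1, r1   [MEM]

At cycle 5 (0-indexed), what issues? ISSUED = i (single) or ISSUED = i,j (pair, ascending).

ISSUED = 8

c0: i0+i1 bne/st  dual
c1: i2 xor  RAW r0
c2: i3+i4 xor/bne  dual
c3: i5+i6 or/mul  dual
c4: i7 xor  WAW r3
c5: i8 ld  no-port MEM/MEM
c6: i9 st  tail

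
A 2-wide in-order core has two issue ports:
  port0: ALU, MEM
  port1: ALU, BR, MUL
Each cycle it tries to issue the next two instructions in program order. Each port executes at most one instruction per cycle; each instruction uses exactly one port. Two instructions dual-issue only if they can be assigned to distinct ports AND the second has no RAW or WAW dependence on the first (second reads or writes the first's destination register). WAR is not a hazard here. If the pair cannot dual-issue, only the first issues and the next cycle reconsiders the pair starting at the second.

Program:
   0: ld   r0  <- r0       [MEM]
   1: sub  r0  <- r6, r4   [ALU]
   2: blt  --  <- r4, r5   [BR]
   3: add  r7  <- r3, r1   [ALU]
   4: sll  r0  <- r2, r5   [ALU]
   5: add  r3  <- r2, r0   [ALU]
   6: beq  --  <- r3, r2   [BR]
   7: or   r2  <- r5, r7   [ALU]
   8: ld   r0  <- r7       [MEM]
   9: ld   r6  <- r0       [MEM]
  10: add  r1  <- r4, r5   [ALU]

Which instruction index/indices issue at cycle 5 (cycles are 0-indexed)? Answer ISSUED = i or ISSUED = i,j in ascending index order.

0. ld.MEM @i0  | WAW r0
1. sub.ALU blt.BR @i1,i2  | pair
2. add.ALU sll.ALU @i3,i4  | pair
3. add.ALU @i5  | RAW r3
4. beq.BR or.ALU @i6,i7  | pair
5. ld.MEM @i8  | no-port MEM/MEM
6. ld.MEM add.ALU @i9,i10  | pair

ISSUED = 8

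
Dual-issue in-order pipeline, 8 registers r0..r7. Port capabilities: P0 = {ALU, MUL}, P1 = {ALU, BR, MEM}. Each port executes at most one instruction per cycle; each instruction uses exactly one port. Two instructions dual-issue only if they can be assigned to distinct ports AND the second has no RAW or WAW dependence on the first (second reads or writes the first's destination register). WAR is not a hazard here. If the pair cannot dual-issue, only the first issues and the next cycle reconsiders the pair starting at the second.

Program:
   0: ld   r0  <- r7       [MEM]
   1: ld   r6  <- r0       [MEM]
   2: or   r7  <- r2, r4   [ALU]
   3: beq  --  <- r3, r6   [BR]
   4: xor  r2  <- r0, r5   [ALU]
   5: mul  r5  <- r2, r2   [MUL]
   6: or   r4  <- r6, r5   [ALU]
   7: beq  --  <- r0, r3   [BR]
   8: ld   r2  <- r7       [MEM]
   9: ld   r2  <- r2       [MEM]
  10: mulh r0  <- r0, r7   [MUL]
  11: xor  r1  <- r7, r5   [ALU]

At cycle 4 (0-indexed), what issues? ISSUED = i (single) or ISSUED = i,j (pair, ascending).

#0 head=0: ld i0 no-port MEM/MEM
#1 head=1: ld;or i1&i2 2-wide
#2 head=3: beq;xor i3&i4 2-wide
#3 head=5: mul i5 RAW r5
#4 head=6: or;beq i6&i7 2-wide
#5 head=8: ld i8 no-port MEM/MEM
#6 head=9: ld;mulh i9&i10 2-wide
#7 head=11: xor i11 tail

ISSUED = 6,7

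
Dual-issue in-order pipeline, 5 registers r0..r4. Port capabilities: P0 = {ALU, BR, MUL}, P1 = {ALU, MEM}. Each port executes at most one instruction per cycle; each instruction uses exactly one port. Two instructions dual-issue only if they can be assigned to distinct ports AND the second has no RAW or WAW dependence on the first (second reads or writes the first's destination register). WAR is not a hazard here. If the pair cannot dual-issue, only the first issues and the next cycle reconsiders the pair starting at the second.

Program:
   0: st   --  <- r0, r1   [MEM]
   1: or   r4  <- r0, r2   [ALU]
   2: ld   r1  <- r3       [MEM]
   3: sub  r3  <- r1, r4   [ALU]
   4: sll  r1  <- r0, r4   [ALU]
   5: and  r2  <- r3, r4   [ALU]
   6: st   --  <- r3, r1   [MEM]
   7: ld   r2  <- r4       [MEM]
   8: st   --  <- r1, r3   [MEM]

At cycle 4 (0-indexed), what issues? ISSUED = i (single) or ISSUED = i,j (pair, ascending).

ISSUED = 7

  cy0 -> i0&i1 (st/or) dual
  cy1 -> i2 (ld) RAW r1
  cy2 -> i3&i4 (sub/sll) dual
  cy3 -> i5&i6 (and/st) dual
  cy4 -> i7 (ld) no-port MEM/MEM
  cy5 -> i8 (st) tail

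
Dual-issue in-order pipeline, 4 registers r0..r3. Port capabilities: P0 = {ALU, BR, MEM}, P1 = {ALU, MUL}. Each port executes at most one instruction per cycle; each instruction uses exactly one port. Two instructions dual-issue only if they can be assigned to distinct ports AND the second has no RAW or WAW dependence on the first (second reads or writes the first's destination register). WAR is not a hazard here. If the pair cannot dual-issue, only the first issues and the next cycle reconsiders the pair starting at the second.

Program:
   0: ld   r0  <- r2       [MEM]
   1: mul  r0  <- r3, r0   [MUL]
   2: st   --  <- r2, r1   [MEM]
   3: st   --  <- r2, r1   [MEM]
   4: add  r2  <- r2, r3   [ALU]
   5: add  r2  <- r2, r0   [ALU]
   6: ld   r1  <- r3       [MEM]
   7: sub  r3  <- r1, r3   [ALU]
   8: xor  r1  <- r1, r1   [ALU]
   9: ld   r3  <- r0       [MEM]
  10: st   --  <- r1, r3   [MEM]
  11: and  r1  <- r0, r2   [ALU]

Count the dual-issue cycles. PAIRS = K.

  cy0 -> i0 (ld.MEM) RAW+WAW r0
  cy1 -> i1,i2 (mul.MUL st.MEM) pair
  cy2 -> i3,i4 (st.MEM add.ALU) pair
  cy3 -> i5,i6 (add.ALU ld.MEM) pair
  cy4 -> i7,i8 (sub.ALU xor.ALU) pair
  cy5 -> i9 (ld.MEM) no-port MEM/MEM
  cy6 -> i10,i11 (st.MEM and.ALU) pair

PAIRS = 5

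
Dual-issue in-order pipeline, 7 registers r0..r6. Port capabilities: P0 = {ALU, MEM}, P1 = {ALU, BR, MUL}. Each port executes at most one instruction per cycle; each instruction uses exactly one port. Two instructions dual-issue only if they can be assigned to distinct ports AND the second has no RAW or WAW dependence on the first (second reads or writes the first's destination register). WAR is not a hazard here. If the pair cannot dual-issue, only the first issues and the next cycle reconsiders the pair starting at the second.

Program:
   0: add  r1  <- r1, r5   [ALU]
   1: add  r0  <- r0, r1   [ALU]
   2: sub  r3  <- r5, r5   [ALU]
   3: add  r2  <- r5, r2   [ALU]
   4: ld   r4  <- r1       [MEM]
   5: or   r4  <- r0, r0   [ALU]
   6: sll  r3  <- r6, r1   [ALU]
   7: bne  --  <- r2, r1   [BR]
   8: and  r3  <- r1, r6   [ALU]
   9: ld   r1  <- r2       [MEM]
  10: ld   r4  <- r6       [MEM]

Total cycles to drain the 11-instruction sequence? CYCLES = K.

0. add @i0  | RAW r1
1. add sub @i1+i2  | pair
2. add ld @i3+i4  | pair
3. or sll @i5+i6  | pair
4. bne and @i7+i8  | pair
5. ld @i9  | no-port MEM/MEM
6. ld @i10  | tail

CYCLES = 7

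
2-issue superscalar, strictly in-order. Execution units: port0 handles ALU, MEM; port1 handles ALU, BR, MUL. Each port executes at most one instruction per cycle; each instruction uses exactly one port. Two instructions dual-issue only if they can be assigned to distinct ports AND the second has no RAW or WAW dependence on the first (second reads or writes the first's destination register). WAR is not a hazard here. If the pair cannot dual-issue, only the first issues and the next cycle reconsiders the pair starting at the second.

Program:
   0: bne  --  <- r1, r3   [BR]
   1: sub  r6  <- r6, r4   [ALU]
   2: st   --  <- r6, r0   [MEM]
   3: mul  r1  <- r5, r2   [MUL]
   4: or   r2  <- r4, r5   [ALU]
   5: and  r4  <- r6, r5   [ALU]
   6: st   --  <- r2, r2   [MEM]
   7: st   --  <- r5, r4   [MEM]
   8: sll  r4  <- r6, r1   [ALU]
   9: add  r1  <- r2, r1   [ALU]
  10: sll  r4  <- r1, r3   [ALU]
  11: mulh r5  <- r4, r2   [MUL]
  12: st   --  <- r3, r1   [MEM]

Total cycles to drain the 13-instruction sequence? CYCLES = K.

CYCLES = 8

t=0 i0/i1:bne.BR sub.ALU ; dual
t=1 i2/i3:st.MEM mul.MUL ; dual
t=2 i4/i5:or.ALU and.ALU ; dual
t=3 i6:st.MEM ; no-port MEM/MEM
t=4 i7/i8:st.MEM sll.ALU ; dual
t=5 i9:add.ALU ; RAW r1
t=6 i10:sll.ALU ; RAW r4
t=7 i11/i12:mulh.MUL st.MEM ; dual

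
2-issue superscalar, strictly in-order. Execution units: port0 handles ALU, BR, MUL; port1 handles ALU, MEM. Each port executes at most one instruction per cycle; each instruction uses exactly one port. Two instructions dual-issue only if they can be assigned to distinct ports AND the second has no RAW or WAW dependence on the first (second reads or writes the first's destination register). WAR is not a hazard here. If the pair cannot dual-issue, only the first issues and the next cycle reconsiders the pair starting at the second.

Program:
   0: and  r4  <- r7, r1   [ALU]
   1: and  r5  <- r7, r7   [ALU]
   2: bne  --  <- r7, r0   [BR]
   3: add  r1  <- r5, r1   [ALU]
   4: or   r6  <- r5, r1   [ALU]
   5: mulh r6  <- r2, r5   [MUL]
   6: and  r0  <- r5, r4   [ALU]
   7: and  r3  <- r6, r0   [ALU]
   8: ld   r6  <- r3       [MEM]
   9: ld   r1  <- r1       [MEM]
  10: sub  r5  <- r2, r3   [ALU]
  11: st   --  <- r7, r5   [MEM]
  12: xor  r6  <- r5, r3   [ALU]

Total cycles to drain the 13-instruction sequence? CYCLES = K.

c0: i0,i1 and.ALU and.ALU  dual
c1: i2,i3 bne.BR add.ALU  dual
c2: i4 or.ALU  WAW r6
c3: i5,i6 mulh.MUL and.ALU  dual
c4: i7 and.ALU  RAW r3
c5: i8 ld.MEM  no-port MEM/MEM
c6: i9,i10 ld.MEM sub.ALU  dual
c7: i11,i12 st.MEM xor.ALU  dual

CYCLES = 8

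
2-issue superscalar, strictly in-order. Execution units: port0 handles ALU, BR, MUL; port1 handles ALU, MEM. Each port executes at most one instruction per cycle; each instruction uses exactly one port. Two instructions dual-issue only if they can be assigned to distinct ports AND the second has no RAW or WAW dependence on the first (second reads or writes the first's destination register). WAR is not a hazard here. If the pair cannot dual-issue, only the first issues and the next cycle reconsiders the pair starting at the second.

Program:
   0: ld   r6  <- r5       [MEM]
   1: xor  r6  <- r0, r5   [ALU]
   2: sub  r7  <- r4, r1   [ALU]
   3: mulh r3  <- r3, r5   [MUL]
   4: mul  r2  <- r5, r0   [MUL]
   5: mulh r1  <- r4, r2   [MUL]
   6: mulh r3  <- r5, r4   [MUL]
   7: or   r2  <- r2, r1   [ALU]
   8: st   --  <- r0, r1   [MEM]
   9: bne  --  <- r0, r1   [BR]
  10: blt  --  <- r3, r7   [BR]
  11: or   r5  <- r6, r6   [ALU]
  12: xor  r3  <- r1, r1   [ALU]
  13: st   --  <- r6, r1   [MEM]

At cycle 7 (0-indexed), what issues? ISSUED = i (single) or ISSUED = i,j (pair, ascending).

ISSUED = 10,11

c0: i0 ld  WAW r6
c1: i1/i2 xor;sub  pair
c2: i3 mulh  no-port MUL/MUL
c3: i4 mul  no-port MUL/MUL
c4: i5 mulh  no-port MUL/MUL
c5: i6/i7 mulh;or  pair
c6: i8/i9 st;bne  pair
c7: i10/i11 blt;or  pair
c8: i12/i13 xor;st  pair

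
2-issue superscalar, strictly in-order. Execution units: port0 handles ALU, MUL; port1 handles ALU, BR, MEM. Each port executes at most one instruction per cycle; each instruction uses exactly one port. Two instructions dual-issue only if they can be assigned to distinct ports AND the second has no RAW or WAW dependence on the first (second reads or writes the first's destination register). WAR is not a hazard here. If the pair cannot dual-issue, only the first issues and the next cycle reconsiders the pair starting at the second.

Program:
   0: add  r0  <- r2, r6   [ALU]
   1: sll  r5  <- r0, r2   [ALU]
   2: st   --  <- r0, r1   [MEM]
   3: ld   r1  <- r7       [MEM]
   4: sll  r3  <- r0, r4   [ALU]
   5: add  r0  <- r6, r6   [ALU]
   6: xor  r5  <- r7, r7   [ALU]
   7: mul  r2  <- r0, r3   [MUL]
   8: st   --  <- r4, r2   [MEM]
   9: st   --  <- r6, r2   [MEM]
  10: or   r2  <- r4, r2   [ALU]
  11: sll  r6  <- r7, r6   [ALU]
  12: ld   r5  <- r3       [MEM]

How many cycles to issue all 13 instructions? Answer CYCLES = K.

CYCLES = 8

[0] i0  add  -- RAW r0
[1] i1+i2  sll;st  -- pair
[2] i3+i4  ld;sll  -- pair
[3] i5+i6  add;xor  -- pair
[4] i7  mul  -- RAW r2
[5] i8  st  -- no-port MEM/MEM
[6] i9+i10  st;or  -- pair
[7] i11+i12  sll;ld  -- pair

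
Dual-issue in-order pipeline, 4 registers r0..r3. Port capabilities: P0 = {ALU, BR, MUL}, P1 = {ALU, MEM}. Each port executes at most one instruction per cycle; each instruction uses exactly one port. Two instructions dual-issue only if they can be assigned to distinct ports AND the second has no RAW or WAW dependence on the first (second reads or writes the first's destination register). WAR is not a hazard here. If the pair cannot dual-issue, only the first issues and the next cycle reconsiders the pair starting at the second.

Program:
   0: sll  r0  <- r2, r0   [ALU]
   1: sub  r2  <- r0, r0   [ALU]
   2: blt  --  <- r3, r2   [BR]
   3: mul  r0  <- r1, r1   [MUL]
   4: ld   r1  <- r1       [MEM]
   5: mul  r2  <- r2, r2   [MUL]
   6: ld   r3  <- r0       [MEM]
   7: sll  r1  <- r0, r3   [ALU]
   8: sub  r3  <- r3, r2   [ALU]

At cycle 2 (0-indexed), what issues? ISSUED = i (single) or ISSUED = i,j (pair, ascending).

ISSUED = 2

[0] i0  sll.ALU  -- RAW r0
[1] i1  sub.ALU  -- RAW r2
[2] i2  blt.BR  -- no-port BR/MUL
[3] i3+i4  mul.MUL/ld.MEM  -- dual
[4] i5+i6  mul.MUL/ld.MEM  -- dual
[5] i7+i8  sll.ALU/sub.ALU  -- dual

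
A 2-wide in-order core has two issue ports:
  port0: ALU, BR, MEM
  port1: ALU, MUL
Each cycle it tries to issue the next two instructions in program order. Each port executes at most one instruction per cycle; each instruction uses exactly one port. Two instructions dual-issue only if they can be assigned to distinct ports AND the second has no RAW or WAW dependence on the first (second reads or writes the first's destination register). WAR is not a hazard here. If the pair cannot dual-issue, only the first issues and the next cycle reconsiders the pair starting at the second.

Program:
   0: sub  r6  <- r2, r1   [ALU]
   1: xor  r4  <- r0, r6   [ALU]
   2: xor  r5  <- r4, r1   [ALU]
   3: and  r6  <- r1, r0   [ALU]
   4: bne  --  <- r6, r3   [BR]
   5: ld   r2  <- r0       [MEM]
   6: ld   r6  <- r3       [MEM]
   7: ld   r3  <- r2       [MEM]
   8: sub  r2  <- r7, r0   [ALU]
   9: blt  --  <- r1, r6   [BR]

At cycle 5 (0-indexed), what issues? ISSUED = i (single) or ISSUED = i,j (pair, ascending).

t=0 i0:sub.ALU ; RAW r6
t=1 i1:xor.ALU ; RAW r4
t=2 i2,i3:xor.ALU and.ALU ; dual
t=3 i4:bne.BR ; no-port BR/MEM
t=4 i5:ld.MEM ; no-port MEM/MEM
t=5 i6:ld.MEM ; no-port MEM/MEM
t=6 i7,i8:ld.MEM sub.ALU ; dual
t=7 i9:blt.BR ; tail

ISSUED = 6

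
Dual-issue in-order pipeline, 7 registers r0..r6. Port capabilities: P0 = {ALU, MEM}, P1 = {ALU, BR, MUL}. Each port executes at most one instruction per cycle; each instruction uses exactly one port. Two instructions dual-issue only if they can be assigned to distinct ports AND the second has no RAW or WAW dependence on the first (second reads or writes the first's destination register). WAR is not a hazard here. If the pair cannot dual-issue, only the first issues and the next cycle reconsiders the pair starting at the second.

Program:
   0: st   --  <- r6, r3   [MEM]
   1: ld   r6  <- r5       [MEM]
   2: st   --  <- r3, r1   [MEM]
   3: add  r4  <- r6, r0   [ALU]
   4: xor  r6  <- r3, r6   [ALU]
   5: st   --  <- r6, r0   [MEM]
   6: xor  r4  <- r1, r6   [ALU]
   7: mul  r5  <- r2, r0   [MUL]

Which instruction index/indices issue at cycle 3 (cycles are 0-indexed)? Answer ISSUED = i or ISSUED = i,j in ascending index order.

ISSUED = 4

[0] i0  st.MEM  -- no-port MEM/MEM
[1] i1  ld.MEM  -- no-port MEM/MEM
[2] i2+i3  st.MEM/add.ALU  -- dual
[3] i4  xor.ALU  -- RAW r6
[4] i5+i6  st.MEM/xor.ALU  -- dual
[5] i7  mul.MUL  -- tail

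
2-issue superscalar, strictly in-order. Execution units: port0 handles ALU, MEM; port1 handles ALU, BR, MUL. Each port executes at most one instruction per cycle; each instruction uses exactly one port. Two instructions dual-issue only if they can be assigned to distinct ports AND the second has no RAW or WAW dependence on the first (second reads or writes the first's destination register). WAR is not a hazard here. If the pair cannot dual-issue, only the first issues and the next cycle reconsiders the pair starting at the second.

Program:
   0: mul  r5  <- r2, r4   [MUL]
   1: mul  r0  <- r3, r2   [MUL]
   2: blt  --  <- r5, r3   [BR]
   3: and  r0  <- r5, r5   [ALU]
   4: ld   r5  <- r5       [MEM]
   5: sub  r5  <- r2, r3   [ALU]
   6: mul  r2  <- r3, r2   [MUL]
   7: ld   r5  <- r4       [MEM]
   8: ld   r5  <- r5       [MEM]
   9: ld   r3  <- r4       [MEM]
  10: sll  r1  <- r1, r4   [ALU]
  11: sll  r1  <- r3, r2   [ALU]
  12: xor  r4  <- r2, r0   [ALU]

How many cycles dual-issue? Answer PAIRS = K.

#0 head=0: mul i0 no-port MUL/MUL
#1 head=1: mul i1 no-port MUL/BR
#2 head=2: blt and i2&i3 dual
#3 head=4: ld i4 WAW r5
#4 head=5: sub mul i5&i6 dual
#5 head=7: ld i7 no-port MEM/MEM
#6 head=8: ld i8 no-port MEM/MEM
#7 head=9: ld sll i9&i10 dual
#8 head=11: sll xor i11&i12 dual

PAIRS = 4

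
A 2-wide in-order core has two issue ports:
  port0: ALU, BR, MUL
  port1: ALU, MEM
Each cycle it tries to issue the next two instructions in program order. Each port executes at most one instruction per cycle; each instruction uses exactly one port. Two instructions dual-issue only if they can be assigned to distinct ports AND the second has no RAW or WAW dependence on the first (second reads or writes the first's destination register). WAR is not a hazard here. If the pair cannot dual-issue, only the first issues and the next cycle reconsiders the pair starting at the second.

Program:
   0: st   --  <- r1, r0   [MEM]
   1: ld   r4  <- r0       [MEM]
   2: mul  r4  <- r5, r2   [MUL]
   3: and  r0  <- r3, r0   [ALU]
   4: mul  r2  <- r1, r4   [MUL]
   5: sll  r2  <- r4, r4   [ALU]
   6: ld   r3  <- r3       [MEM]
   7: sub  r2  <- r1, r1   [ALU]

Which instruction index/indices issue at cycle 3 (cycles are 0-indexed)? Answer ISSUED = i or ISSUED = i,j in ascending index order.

ISSUED = 4

c0: i0 st  no-port MEM/MEM
c1: i1 ld  WAW r4
c2: i2,i3 mul/and  2-wide
c3: i4 mul  WAW r2
c4: i5,i6 sll/ld  2-wide
c5: i7 sub  tail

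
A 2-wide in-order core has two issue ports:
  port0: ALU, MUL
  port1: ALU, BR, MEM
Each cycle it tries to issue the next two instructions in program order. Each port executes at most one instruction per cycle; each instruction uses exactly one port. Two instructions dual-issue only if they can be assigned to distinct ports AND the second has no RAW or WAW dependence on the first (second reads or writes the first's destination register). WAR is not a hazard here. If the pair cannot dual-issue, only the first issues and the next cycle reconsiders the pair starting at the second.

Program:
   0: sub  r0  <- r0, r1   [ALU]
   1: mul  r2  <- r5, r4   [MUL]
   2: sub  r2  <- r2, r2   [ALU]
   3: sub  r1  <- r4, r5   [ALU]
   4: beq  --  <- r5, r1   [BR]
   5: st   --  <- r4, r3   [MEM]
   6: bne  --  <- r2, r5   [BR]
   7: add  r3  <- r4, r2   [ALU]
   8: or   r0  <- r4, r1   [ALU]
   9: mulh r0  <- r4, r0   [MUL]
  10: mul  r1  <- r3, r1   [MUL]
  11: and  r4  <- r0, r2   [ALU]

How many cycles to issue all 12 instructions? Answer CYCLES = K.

CYCLES = 8

[0] i0,i1  sub.ALU;mul.MUL  -- dual
[1] i2,i3  sub.ALU;sub.ALU  -- dual
[2] i4  beq.BR  -- no-port BR/MEM
[3] i5  st.MEM  -- no-port MEM/BR
[4] i6,i7  bne.BR;add.ALU  -- dual
[5] i8  or.ALU  -- RAW+WAW r0
[6] i9  mulh.MUL  -- no-port MUL/MUL
[7] i10,i11  mul.MUL;and.ALU  -- dual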